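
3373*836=2819828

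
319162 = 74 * 4313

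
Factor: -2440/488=-1*5^1=-5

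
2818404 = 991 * 2844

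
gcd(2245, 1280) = 5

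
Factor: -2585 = -1*5^1*11^1*47^1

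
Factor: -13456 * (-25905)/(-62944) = -1 * 2^(-1) * 3^1 * 5^1 * 7^(-1) * 11^1 * 29^2 * 157^1 * 281^(-1) = -21786105/3934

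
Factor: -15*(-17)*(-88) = -1*2^3*3^1*5^1*11^1*17^1 = -22440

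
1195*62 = 74090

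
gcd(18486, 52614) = 1422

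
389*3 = 1167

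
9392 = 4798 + 4594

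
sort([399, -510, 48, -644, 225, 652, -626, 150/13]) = [-644, -626, -510, 150/13, 48, 225, 399, 652]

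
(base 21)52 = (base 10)107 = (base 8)153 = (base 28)3n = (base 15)72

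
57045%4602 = 1821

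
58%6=4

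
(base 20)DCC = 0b1010101001100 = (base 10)5452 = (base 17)11EC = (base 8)12514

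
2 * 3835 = 7670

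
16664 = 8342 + 8322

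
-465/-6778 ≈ 0.0686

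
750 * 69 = 51750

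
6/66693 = 2/22231 ≈ 0.0000900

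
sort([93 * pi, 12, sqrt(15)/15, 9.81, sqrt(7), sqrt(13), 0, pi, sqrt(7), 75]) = [0, sqrt(15)/15, sqrt(7), sqrt(7), pi, sqrt(13), 9.81, 12, 75, 93 * pi]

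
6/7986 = 1/1331 ≈ 0.000751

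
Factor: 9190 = 2^1 * 5^1 * 919^1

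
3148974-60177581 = -57028607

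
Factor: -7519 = -1*73^1*103^1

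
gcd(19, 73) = 1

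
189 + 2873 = 3062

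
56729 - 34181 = 22548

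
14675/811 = 18 + 77/811 ≈ 18.09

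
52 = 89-37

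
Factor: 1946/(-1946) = -1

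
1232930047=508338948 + 724591099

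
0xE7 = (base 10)231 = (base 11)1A0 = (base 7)450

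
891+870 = 1761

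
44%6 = 2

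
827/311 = 2+205/311 ≈ 2.66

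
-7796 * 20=-155920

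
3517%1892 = 1625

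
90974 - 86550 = 4424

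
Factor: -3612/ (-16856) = 2^ (-1) * 3^1 * 7^ (-1) = 3/14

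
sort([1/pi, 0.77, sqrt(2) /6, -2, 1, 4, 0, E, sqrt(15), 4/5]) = [-2, 0, sqrt(2) /6, 1/pi, 0.77, 4/5, 1, E, sqrt(15), 4]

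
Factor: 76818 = 2^1*3^1*7^1*31^1*59^1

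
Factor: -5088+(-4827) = -1 * 3^1 * 5^1 * 661^1 = -9915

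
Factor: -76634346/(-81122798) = 3^1 * 47^1 * 131^(-1) * 271753^1 * 309629^(-1) = 38317173/40561399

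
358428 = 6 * 59738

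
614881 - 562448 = 52433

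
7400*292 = 2160800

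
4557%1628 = 1301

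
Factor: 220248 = 2^3 * 3^2 * 7^1 * 19^1 * 23^1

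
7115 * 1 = 7115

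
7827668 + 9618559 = 17446227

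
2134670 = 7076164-4941494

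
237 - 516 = -279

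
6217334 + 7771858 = 13989192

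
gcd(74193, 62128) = 1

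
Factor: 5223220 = 2^2*5^1*179^1*1459^1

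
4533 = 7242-2709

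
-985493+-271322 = -1256815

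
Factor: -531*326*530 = -1*2^2*3^2*5^1*53^1*59^1*163^1 = -91746180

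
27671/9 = 3074+5/9 ≈ 3074.56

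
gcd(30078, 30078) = 30078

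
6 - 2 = 4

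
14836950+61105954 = 75942904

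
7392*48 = 354816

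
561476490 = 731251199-169774709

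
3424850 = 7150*479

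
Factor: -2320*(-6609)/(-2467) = -1*2^4*3^1*5^1*29^1*2203^1*2467^(-1) = -15332880/2467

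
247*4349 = 1074203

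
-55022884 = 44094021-99116905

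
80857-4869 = 75988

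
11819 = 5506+6313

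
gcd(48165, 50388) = 741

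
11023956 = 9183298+1840658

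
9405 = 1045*9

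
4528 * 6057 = 27426096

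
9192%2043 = 1020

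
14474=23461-8987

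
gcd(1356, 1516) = 4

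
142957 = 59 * 2423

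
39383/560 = 70 + 183/560 ≈ 70.33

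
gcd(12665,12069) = 149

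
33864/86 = 393+33/43 ≈ 393.77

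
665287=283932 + 381355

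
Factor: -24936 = -1*2^3*3^1*1039^1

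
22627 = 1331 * 17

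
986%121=18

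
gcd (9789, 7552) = 1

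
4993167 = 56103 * 89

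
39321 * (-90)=-3538890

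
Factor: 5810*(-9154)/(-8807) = 2^2*5^1*7^1*23^1*83^1*199^1*8807^(-1) = 53184740/8807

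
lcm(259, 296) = 2072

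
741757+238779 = 980536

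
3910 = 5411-1501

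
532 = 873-341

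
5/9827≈0.000509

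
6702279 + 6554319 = 13256598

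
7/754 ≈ 0.00928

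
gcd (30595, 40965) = 5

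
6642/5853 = 2214/1951 ≈ 1.13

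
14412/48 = 1201/4 = 300.25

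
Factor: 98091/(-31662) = -1*2^(-1)*3^2*7^1*173^1*1759^(-1) = -10899/3518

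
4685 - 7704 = -3019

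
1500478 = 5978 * 251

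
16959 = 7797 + 9162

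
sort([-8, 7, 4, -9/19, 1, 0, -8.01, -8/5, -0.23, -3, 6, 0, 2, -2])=[-8.01, -8, -3, -2, -8/5, -9/19, -0.23, 0, 0, 1, 2, 4, 6, 7]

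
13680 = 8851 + 4829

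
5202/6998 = 2601/3499 ≈ 0.743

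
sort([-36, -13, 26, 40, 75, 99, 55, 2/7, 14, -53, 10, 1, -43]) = [-53, -43, -36, -13, 2/7, 1, 10, 14, 26, 40, 55, 75, 99]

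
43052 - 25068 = 17984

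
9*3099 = 27891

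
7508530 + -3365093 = 4143437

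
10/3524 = 5/1762 ≈ 0.00284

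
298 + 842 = 1140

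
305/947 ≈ 0.322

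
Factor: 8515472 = 2^4*7^1*76031^1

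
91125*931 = 84837375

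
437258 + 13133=450391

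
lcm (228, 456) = 456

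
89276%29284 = 1424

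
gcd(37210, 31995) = 5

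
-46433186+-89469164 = -135902350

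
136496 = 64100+72396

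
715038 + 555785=1270823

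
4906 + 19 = 4925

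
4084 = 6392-2308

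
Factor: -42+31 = -1*11^1 = -11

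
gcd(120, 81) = 3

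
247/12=20 + 7/12 ≈ 20.58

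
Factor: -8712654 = -1*2^1*3^1*1452109^1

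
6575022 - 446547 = 6128475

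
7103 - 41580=-34477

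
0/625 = 0 = 0.00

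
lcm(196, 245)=980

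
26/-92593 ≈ -0.000281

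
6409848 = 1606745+4803103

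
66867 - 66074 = 793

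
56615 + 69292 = 125907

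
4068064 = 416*9779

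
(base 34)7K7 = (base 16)224B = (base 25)E14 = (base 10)8779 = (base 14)32B1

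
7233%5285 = 1948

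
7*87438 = 612066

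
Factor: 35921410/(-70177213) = -1 * 2^1 * 5^1 * 7^2 * 73309^1 * 70177213^(-1)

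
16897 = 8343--8554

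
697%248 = 201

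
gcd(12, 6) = 6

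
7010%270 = 260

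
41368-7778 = 33590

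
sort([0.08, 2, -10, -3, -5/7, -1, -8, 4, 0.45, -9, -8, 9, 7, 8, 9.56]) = [-10, -9, -8, -8, -3, -1, -5/7, 0.08, 0.45, 2, 4, 7, 8, 9, 9.56]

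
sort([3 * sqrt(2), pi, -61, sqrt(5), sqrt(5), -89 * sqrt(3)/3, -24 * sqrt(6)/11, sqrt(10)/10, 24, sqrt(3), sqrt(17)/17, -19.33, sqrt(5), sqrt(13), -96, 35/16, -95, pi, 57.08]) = [-96, -95, -61, -89 * sqrt(3)/3, -19.33, -24 * sqrt(6)/11, sqrt(17)/17, sqrt(10)/10, sqrt(3), 35/16, sqrt(5), sqrt(5), sqrt(5), pi, pi, sqrt(13), 3 * sqrt(2), 24, 57.08]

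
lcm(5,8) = 40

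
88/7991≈0.0110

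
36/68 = 9/17 ≈ 0.529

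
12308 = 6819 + 5489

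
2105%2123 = 2105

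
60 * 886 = 53160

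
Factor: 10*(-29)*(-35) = 2^1*5^2*7^1*29^1 = 10150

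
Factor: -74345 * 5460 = -1 * 2^2 * 3^1 * 5^2 * 7^1 * 13^1 * 14869^1 = -405923700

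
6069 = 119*51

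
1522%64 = 50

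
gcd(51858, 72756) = 774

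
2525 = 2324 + 201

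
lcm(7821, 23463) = 23463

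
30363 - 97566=-67203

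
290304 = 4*72576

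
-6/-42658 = 3/21329≈0.000141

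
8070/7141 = 1 + 929/7141 ≈ 1.13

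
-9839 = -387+-9452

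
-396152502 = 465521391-861673893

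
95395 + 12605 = 108000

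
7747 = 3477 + 4270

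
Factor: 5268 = 2^2 * 3^1 * 439^1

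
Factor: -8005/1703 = -1 * 5^1 * 13^(-1) * 131^(-1) * 1601^1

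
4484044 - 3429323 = 1054721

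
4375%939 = 619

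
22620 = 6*3770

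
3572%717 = 704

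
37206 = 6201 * 6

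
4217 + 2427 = 6644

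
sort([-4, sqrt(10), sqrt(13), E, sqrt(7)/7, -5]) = [-5, -4, sqrt(7)/7, E, sqrt(10), sqrt(13)]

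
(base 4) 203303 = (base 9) 3125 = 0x8f3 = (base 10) 2291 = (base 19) 66b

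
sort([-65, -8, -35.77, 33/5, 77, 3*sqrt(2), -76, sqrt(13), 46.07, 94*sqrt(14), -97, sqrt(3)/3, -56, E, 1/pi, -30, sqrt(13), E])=[-97, -76, -65, -56, -35.77, -30, -8, 1/pi, sqrt(3)/3, E, E, sqrt(13), sqrt(13), 3*sqrt(2), 33/5, 46.07, 77, 94*sqrt(14)]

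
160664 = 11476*14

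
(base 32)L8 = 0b1010101000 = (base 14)368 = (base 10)680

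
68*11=748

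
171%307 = 171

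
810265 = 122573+687692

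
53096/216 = 245 + 22/27≈245.81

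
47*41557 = 1953179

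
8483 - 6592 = 1891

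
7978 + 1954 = 9932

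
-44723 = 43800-88523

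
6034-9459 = -3425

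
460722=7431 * 62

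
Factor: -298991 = -1*7^1*11^2*353^1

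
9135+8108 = 17243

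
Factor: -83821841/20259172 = -1 * 2^(-2) * 17^(-1) * 229^(-1) * 239^1 * 1301^(-1) * 350719^1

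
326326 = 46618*7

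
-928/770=-464/385 ≈ -1.21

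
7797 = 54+7743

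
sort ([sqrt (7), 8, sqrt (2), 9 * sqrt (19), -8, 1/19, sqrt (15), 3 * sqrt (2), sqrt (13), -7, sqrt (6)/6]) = [-8, -7, 1/19, sqrt (6)/6, sqrt (2), sqrt (7), sqrt (13), sqrt (15), 3 * sqrt (2), 8, 9 * sqrt (19)]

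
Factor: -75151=-1*223^1*337^1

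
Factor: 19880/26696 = 5^1 * 7^1 * 47^(-1) = 35/47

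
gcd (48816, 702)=54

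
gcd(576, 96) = 96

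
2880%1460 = 1420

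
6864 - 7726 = -862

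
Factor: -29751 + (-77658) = -1 * 3^1 * 35803^1 = -107409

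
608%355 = 253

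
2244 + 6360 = 8604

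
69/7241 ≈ 0.00953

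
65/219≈0.297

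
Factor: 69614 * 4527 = 2^1 * 3^2 * 503^1 * 34807^1 = 315142578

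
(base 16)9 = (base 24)9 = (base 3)100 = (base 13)9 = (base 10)9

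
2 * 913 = 1826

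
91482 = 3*30494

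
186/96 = 1 + 15/16 ≈ 1.94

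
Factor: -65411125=-1 * 5^3 * 13^1 * 40253^1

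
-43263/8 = -5407-7/8≈-5407.88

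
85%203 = 85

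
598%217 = 164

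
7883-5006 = 2877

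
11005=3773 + 7232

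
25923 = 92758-66835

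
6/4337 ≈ 0.00138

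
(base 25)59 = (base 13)a4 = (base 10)134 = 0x86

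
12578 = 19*662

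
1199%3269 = 1199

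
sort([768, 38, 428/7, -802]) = [-802, 38, 428/7, 768]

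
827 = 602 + 225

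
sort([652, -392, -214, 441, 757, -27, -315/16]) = [-392, -214, -27, -315/16, 441, 652, 757]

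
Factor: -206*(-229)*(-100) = -1*2^3*5^2*103^1*229^1 = -4717400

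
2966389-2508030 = 458359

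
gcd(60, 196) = 4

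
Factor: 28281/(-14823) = -1*3^(-4)*11^1*61^(-1)*857^1 = -9427/4941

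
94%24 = 22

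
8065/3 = 2688+1/3 ≈ 2688.33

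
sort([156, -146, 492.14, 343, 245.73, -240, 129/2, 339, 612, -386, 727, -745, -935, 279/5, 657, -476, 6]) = [-935, -745, -476, -386, -240, -146, 6, 279/5, 129/2, 156, 245.73, 339, 343, 492.14, 612, 657, 727]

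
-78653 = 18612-97265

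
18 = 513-495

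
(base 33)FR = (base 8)1012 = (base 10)522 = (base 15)24C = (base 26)K2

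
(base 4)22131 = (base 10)669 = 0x29d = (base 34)jn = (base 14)35b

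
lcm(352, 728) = 32032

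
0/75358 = 0 = 0.00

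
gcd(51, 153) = 51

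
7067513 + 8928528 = 15996041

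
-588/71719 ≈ -0.00820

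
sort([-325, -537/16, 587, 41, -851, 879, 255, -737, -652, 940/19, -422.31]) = [-851, -737, -652, -422.31, -325, -537/16, 41, 940/19, 255, 587, 879]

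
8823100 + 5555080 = 14378180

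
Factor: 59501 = 13^1*23^1*199^1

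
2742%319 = 190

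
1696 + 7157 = 8853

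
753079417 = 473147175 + 279932242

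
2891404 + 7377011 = 10268415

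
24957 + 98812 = 123769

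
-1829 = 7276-9105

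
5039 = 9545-4506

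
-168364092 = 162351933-330716025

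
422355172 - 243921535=178433637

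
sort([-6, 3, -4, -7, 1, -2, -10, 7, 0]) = [-10, -7, -6, -4, -2, 0, 1, 3, 7]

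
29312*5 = 146560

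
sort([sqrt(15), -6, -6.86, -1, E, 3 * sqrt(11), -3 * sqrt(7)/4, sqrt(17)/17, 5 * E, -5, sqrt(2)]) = [-6.86, -6, -5, -3 * sqrt(7)/4, -1, sqrt(17)/17, sqrt(2), E, sqrt(15), 3 * sqrt(11), 5 * E]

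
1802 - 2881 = -1079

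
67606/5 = 13521 + 1/5 = 13521.20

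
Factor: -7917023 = -1*139^1*56957^1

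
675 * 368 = 248400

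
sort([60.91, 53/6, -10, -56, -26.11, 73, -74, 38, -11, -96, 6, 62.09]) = [-96, -74, -56, -26.11, -11, -10, 6, 53/6, 38, 60.91, 62.09, 73]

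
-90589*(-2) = 181178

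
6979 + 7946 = 14925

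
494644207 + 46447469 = 541091676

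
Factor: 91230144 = 2^6*3^1*23^1*73^1*283^1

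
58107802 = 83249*698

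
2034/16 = 1017/8 ≈ 127.13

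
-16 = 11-27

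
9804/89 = 110 + 14/89 ≈ 110.16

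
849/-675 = -283/225 ≈ -1.26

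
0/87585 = 0 = 0.00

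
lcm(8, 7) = 56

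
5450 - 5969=-519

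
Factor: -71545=-1*5^1*41^1*349^1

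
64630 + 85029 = 149659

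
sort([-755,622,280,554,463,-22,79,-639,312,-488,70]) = [-755,-639,-488,-22,70,79,280,312,463,554,622]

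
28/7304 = 7/1826 ≈ 0.00383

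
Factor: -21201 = -1*3^1*37^1*191^1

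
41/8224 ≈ 0.00499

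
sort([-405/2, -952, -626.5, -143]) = [-952, -626.5, -405/2, -143]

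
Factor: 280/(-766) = -1 * 2^2 * 5^1 * 7^1 * 383^(-1) = -140/383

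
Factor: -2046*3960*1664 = -1*2^11*3^3*5^1*11^2*13^1*31^1 = -13481994240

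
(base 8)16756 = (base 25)c6c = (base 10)7662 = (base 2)1110111101110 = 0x1dee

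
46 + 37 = 83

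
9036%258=6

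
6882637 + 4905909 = 11788546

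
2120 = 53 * 40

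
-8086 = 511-8597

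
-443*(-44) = 19492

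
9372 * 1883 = 17647476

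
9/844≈0.0107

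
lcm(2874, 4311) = 8622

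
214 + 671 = 885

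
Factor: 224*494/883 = 2^6*7^1*13^1*19^1*883^(-1) = 110656/883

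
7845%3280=1285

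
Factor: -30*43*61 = -1*2^1*3^1*5^1*43^1*61^1 = -78690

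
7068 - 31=7037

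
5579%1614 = 737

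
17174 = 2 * 8587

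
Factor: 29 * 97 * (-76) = -1 * 2^2 * 19^1 * 29^1 * 97^1 = -213788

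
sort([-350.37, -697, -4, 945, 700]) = [-697, -350.37, -4, 700, 945]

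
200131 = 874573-674442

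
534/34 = 267/17≈15.71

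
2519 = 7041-4522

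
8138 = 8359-221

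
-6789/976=-6 - 933/976 ≈ -6.96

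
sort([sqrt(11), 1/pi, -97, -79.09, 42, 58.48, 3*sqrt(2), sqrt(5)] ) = [-97, -79.09, 1/pi, sqrt(5), sqrt(11), 3*sqrt(2), 42, 58.48] 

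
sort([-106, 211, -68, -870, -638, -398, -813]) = [-870, -813, -638, -398, -106, -68, 211]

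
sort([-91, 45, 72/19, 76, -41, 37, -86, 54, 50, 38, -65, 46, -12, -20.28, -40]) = [-91, -86, -65, -41, -40, -20.28, -12, 72/19, 37, 38, 45, 46, 50, 54, 76]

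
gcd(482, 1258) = 2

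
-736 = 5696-6432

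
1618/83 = 19 + 41/83 ≈ 19.49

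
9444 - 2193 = 7251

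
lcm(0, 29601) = 0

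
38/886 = 19/443 ≈ 0.0429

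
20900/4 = 5225 = 5225.00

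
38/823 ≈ 0.0462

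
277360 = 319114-41754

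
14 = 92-78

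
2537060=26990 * 94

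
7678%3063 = 1552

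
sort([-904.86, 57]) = [-904.86, 57]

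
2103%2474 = 2103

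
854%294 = 266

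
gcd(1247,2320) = 29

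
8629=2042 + 6587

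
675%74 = 9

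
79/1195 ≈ 0.0661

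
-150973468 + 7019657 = -143953811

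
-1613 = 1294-2907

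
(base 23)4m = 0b1110010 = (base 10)114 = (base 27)46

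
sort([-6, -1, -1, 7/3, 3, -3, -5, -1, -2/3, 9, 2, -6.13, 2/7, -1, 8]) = [-6.13, -6, -5, -3, -1, -1, -1, -1, -2/3, 2/7, 2, 7/3, 3, 8, 9]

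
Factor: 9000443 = 41^1 * 219523^1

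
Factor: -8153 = -1*31^1*263^1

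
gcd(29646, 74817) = 27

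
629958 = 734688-104730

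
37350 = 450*83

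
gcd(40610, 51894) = 62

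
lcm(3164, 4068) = 28476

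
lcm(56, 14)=56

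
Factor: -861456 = -1*2^4*3^1*131^1*137^1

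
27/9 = 3 = 3.00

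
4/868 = 1/217 ≈ 0.00461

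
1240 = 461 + 779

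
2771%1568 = 1203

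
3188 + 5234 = 8422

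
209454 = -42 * (-4987)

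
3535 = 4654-1119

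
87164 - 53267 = 33897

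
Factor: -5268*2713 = -1*2^2*3^1*439^1*2713^1 = -14292084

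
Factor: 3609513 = 3^2*401057^1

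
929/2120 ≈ 0.438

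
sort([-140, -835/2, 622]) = [-835/2, -140, 622]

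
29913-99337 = -69424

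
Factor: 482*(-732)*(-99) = 2^3*3^3*11^1*61^1*241^1 = 34929576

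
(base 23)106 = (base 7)1363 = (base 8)1027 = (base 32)gn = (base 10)535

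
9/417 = 3/139 ≈ 0.0216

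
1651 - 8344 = -6693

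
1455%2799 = 1455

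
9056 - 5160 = 3896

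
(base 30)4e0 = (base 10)4020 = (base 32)3tk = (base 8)7664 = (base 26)5og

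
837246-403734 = 433512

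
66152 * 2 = 132304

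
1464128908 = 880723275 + 583405633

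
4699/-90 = -52 - 19/90 ≈ -52.21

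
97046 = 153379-56333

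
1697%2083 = 1697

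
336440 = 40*8411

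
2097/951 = 2 + 65/317 ≈ 2.21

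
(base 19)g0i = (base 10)5794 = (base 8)13242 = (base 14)217c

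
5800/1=5800=5800.00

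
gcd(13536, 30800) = 16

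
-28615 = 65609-94224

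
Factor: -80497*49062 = -1*2^1*3^1*13^1*17^1*37^1*101^1*797^1 = -3949343814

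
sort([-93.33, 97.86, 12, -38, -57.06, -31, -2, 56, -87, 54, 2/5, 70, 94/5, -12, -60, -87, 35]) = [-93.33, -87, -87, -60, -57.06, -38, -31, -12, -2, 2/5, 12, 94/5, 35, 54, 56, 70, 97.86]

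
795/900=53/60 ≈ 0.883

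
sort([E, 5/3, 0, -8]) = [-8, 0, 5/3, E]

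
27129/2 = 13564+1/2 = 13564.50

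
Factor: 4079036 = 2^2*13^1*47^1*1669^1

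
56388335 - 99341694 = -42953359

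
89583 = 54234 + 35349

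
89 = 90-1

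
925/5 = 185 = 185.00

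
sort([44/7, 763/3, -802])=[-802, 44/7, 763/3]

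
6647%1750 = 1397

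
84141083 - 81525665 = 2615418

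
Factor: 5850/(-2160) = -1 * 2^(-3) * 3^(-1) * 5^1 * 13^1 = -65/24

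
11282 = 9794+1488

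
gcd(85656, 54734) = 2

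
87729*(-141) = -12369789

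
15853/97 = 163 + 42/97 ≈ 163.43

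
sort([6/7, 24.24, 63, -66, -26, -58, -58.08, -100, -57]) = [-100, -66, -58.08, -58, -57, -26, 6/7, 24.24, 63]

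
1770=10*177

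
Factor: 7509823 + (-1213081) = 2^1 * 3^2 * 349819^1 = 6296742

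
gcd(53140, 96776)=4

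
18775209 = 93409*201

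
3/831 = 1/277 ≈ 0.00361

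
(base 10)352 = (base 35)a2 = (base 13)211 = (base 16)160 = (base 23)f7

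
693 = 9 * 77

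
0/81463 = 0 = 0.00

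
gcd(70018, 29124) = 2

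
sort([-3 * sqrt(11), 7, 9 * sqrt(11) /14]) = [-3 * sqrt(11), 9 * sqrt(11) /14, 7]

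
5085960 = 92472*55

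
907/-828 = -1 - 79/828 ≈ -1.10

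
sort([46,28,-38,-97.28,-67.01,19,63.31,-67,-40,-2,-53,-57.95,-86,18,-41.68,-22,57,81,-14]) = [-97.28,-86,-67.01,-67,-57.95,-53,-41.68,-40,-38,-22,-14,-2,18,19,28,46,57,63.31,81]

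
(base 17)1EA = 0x219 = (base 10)537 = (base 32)GP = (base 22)129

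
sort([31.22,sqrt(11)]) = [sqrt(11),31.22]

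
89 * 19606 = 1744934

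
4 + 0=4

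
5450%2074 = 1302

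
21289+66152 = 87441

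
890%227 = 209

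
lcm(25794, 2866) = 25794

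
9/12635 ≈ 0.000712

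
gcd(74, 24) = 2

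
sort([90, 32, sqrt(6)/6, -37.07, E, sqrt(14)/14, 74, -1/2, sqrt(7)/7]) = [-37.07, -1/2, sqrt(14)/14, sqrt(7)/7, sqrt(6)/6, E, 32, 74, 90]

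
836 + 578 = 1414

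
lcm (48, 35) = 1680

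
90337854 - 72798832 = 17539022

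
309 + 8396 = 8705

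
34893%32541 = 2352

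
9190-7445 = 1745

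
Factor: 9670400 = 2^8*5^2*1511^1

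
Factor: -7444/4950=-1 * 2^1 * 3^(-2) * 5^(-2) * 11^(-1) * 1861^1=-3722/2475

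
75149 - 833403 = -758254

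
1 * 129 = 129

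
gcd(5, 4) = 1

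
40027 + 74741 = 114768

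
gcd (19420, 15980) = 20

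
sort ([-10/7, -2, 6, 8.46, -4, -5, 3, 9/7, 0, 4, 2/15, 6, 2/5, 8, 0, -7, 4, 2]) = [-7, -5, -4, -2, -10/7, 0, 0, 2/15, 2/5, 9/7, 2, 3, 4, 4, 6, 6, 8, 8.46]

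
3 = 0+3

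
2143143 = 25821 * 83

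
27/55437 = 9/18479 ≈ 0.000487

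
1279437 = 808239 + 471198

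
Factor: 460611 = 3^2*61^1*839^1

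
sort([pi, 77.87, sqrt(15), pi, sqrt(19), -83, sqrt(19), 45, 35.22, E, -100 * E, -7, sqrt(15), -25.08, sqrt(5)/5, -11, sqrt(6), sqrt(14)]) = [-100 * E, -83, -25.08, -11, -7, sqrt(5)/5, sqrt(6), E, pi, pi, sqrt(14), sqrt(15), sqrt(15), sqrt(19), sqrt(19), 35.22, 45, 77.87]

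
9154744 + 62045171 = 71199915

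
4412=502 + 3910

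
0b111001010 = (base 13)293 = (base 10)458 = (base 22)ki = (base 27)gq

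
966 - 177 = 789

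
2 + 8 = 10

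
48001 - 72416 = -24415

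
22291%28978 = 22291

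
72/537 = 24/179 ≈ 0.134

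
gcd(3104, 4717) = 1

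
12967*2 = 25934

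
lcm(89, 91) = 8099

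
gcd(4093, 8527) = 1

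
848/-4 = -212 = -212.00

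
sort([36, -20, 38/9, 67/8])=[-20, 38/9, 67/8, 36]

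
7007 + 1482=8489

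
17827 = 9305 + 8522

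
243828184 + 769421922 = 1013250106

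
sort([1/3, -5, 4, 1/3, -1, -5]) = [-5, -5, -1, 1/3, 1/3, 4]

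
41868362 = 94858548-52990186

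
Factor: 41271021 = 3^2*11^1*19^1*37^1*593^1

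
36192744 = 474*76356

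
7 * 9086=63602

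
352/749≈0.470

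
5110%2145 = 820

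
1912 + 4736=6648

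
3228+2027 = 5255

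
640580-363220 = 277360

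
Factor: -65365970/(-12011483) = 2^1*5^1*11^(-1)*41^(-1)*26633^(-1)*6536597^1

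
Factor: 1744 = 2^4 * 109^1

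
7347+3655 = 11002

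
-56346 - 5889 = -62235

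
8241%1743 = 1269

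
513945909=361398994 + 152546915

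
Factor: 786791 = 137^1*5743^1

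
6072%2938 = 196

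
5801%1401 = 197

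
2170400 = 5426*400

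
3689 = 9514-5825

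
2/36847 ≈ 0.0000543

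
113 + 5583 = 5696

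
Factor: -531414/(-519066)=3^1*13^1*757^1*28837^(-1)=29523/28837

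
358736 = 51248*7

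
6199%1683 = 1150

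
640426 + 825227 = 1465653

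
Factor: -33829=-1 * 33829^1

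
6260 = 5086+1174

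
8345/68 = 122+49/68 ≈ 122.72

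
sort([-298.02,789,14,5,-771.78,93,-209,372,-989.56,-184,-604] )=[-989.56,-771.78,-604,-298.02,-209,-184,5,14,93,372,789] 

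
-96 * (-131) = 12576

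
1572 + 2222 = 3794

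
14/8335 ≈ 0.00168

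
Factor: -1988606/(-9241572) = 2^(-1) * 3^(-1) * 103^(-1) * 7477^(-1) * 994303^1 = 994303/4620786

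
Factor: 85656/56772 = 2^1 * 3^(-1) * 19^(-1) * 43^1 = 86/57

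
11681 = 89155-77474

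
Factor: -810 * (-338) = 2^2 * 3^4 * 5^1 * 13^2 = 273780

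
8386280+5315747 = 13702027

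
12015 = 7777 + 4238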